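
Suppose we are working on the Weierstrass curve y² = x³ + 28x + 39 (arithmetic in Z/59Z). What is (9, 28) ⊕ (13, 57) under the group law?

(9, 28) + (13, 57). λ = (57 - 28)/(13 - 9) ≡ 29/4 mod 59. 4⁻¹ ≡ 15 (mod 59), so λ ≡ 22.
  x = λ² - 9 - 13 = 484 - 22 ≡ 49; y = λ·(9 - 49) - 28 ≡ 36. → (49, 36)

(49, 36)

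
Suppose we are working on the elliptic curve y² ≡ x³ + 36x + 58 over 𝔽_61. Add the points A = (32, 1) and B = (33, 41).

(10, 25)

(32, 1) + (33, 41). λ = (41 - 1)/(33 - 32) ≡ 40/1 mod 61. 1⁻¹ ≡ 1 (mod 61) since 1·1 = 1 ≡ 1, so λ ≡ 40.
  x = λ² - 32 - 33 = 1600 - 65 ≡ 10; y = λ·(32 - 10) - 1 ≡ 25. → (10, 25)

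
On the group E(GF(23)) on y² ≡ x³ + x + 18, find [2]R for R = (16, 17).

tangent at (16, 17): λ = (3·16² + 1)/(2·17) ≡ 10/11. 11⁻¹ ≡ 21 (mod 23), so λ ≡ 10·21 ≡ 3.
  x = λ² - 16 - 16 = 9 - 32 ≡ 0; y = λ·(16 - 0) - 17 ≡ 8. → (0, 8)

(0, 8)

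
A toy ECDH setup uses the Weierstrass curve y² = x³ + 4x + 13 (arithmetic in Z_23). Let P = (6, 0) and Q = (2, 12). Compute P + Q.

(6, 0) + (2, 12). λ = (12 - 0)/(2 - 6) ≡ 12/19 mod 23. 19⁻¹ ≡ 17 (mod 23), so λ ≡ 20.
  x = λ² - 6 - 2 = 400 - 8 ≡ 1; y = λ·(6 - 1) - 0 ≡ 8. → (1, 8)

(1, 8)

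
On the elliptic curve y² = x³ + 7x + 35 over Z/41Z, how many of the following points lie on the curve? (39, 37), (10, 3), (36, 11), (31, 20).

(39, 37): 37² ≡ 16, rhs ≡ 13 → off.
(10, 3): 3² ≡ 9, rhs ≡ 39 → off.
(36, 11): 11² ≡ 39, rhs ≡ 39 → on.
(31, 20): 20² ≡ 31, rhs ≡ 31 → on.

2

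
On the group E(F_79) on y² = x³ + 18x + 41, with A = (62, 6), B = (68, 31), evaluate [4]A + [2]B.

First 4A:
Double-and-add on 4 = (100)₂. Start with A = (62, 6) for the leading 1-bit.
double: tangent at (62, 6): λ = (3·62² + 18)/(2·6) ≡ 16/12. 12⁻¹ ≡ 33 (mod 79), so λ ≡ 16·33 ≡ 54.
  x = λ² - 62 - 62 = 2916 - 124 ≡ 27; y = λ·(62 - 27) - 6 ≡ 67. → (27, 67)
double: tangent at (27, 67): λ = (3·27² + 18)/(2·67) ≡ 72/55. 55⁻¹ ≡ 23 (mod 79), so λ ≡ 72·23 ≡ 76.
  x = λ² - 27 - 27 = 5776 - 54 ≡ 34; y = λ·(27 - 34) - 67 ≡ 33. → (34, 33)
4A = (34, 33).
Next 2B:
Repeated addition: build up to 2B.
2B: tangent at (68, 31): λ = (3·68² + 18)/(2·31) ≡ 65/62. 62⁻¹ ≡ 65 (mod 79) since 62·65 = 4030 ≡ 1, so λ ≡ 65·65 ≡ 38.
  x = λ² - 68 - 68 = 1444 - 136 ≡ 44; y = λ·(68 - 44) - 31 ≡ 12. → (44, 12)
2B = (44, 12).
Finally 4A + 2B:
(34, 33) + (44, 12). λ = (12 - 33)/(44 - 34) ≡ 58/10 mod 79. 10⁻¹ ≡ 8 (mod 79) since 10·8 = 80 ≡ 1, so λ ≡ 69.
  x = λ² - 34 - 44 = 4761 - 78 ≡ 22; y = λ·(34 - 22) - 33 ≡ 5. → (22, 5)

(22, 5)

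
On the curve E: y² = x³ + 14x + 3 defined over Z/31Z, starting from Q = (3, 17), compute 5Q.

(2, 15)

Double-and-add on 5 = (101)₂. Start with Q = (3, 17) for the leading 1-bit.
double: tangent at (3, 17): λ = (3·3² + 14)/(2·17) ≡ 10/3. 3⁻¹ ≡ 21 (mod 31), so λ ≡ 10·21 ≡ 24.
  x = λ² - 3 - 3 = 576 - 6 ≡ 12; y = λ·(3 - 12) - 17 ≡ 15. → (12, 15)
double: tangent at (12, 15): λ = (3·12² + 14)/(2·15) ≡ 12/30. 30⁻¹ ≡ 30 (mod 31) since 30·30 = 900 ≡ 1, so λ ≡ 12·30 ≡ 19.
  x = λ² - 12 - 12 = 361 - 24 ≡ 27; y = λ·(12 - 27) - 15 ≡ 10. → (27, 10)
add Q: (27, 10) + (3, 17). λ = (17 - 10)/(3 - 27) ≡ 7/7 mod 31. 7⁻¹ ≡ 9 (mod 31) since 7·9 = 63 ≡ 1, so λ ≡ 1.
  x = λ² - 27 - 3 = 1 - 30 ≡ 2; y = λ·(27 - 2) - 10 ≡ 15. → (2, 15)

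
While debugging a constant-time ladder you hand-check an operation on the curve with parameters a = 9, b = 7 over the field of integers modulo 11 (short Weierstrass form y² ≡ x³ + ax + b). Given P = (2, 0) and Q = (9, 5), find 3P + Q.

First 3P:
Repeated addition: build up to 3P.
2P: (2, 0) + (2, 0): same x and y₁ ≡ -y₂, so the sum is O.
3P: O + (2, 0) = (2, 0) (identity).
3P = (2, 0).
Finally 3P + Q:
(2, 0) + (9, 5). λ = (5 - 0)/(9 - 2) ≡ 5/7 mod 11. 7⁻¹ ≡ 8 (mod 11) since 7·8 = 56 ≡ 1, so λ ≡ 7.
  x = λ² - 2 - 9 = 49 - 11 ≡ 5; y = λ·(2 - 5) - 0 ≡ 1. → (5, 1)

(5, 1)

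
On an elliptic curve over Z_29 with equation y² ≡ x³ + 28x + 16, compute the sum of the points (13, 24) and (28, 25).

(13, 24) + (28, 25). λ = (25 - 24)/(28 - 13) ≡ 1/15 mod 29. 15⁻¹ ≡ 2 (mod 29) since 15·2 = 30 ≡ 1, so λ ≡ 2.
  x = λ² - 13 - 28 = 4 - 41 ≡ 21; y = λ·(13 - 21) - 24 ≡ 18. → (21, 18)

(21, 18)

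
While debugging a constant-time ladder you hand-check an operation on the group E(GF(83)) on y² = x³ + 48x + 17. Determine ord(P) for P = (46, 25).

2P: tangent at (46, 25): λ = (3·46² + 48)/(2·25) ≡ 5/50. 50⁻¹ ≡ 5 (mod 83), so λ ≡ 5·5 ≡ 25.
  x = λ² - 46 - 46 = 625 - 92 ≡ 35; y = λ·(46 - 35) - 25 ≡ 1. → (35, 1)
3P: (35, 1) + (46, 25). λ = (25 - 1)/(46 - 35) ≡ 24/11 mod 83. 11⁻¹ ≡ 68 (mod 83) since 11·68 = 748 ≡ 1, so λ ≡ 55.
  x = λ² - 35 - 46 = 3025 - 81 ≡ 39; y = λ·(35 - 39) - 1 ≡ 28. → (39, 28)
4P: (39, 28) + (46, 25). λ = (25 - 28)/(46 - 39) ≡ 80/7 mod 83. 7⁻¹ ≡ 12 (mod 83), so λ ≡ 47.
  x = λ² - 39 - 46 = 2209 - 85 ≡ 49; y = λ·(39 - 49) - 28 ≡ 0. → (49, 0)
5P: (49, 0) + (46, 25). λ = (25 - 0)/(46 - 49) ≡ 25/80 mod 83. 80⁻¹ ≡ 55 (mod 83), so λ ≡ 47.
  x = λ² - 49 - 46 = 2209 - 95 ≡ 39; y = λ·(49 - 39) - 0 ≡ 55. → (39, 55)
6P: (39, 55) + (46, 25). λ = (25 - 55)/(46 - 39) ≡ 53/7 mod 83. 7⁻¹ ≡ 12 (mod 83), so λ ≡ 55.
  x = λ² - 39 - 46 = 3025 - 85 ≡ 35; y = λ·(39 - 35) - 55 ≡ 82. → (35, 82)
7P: (35, 82) + (46, 25). λ = (25 - 82)/(46 - 35) ≡ 26/11 mod 83. 11⁻¹ ≡ 68 (mod 83) since 11·68 = 748 ≡ 1, so λ ≡ 25.
  x = λ² - 35 - 46 = 625 - 81 ≡ 46; y = λ·(35 - 46) - 82 ≡ 58. → (46, 58)
8P: (46, 58) + (46, 25): same x and y₁ ≡ -y₂, so the sum is 𝒪.
8P = 𝒪, so the order is 8.

8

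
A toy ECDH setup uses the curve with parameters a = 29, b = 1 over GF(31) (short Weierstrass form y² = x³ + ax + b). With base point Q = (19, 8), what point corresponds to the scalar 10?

Double-and-add on 10 = (1010)₂. Start with Q = (19, 8) for the leading 1-bit.
double: tangent at (19, 8): λ = (3·19² + 29)/(2·8) ≡ 27/16. 16⁻¹ ≡ 2 (mod 31), so λ ≡ 27·2 ≡ 23.
  x = λ² - 19 - 19 = 529 - 38 ≡ 26; y = λ·(19 - 26) - 8 ≡ 17. → (26, 17)
double: tangent at (26, 17): λ = (3·26² + 29)/(2·17) ≡ 11/3. 3⁻¹ ≡ 21 (mod 31) since 3·21 = 63 ≡ 1, so λ ≡ 11·21 ≡ 14.
  x = λ² - 26 - 26 = 196 - 52 ≡ 20; y = λ·(26 - 20) - 17 ≡ 5. → (20, 5)
add Q: (20, 5) + (19, 8). λ = (8 - 5)/(19 - 20) ≡ 3/30 mod 31. 30⁻¹ ≡ 30 (mod 31), so λ ≡ 28.
  x = λ² - 20 - 19 = 784 - 39 ≡ 1; y = λ·(20 - 1) - 5 ≡ 0. → (1, 0)
double: (1, 0) + (1, 0): same x and y₁ ≡ -y₂, so the sum is O.

O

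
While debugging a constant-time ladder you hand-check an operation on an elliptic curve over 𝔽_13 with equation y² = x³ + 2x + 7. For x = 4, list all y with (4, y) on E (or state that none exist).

1, 12

x³ + 2x + 7 = 79 ≡ 1 (mod 13).
Square roots of 1 mod 13: 1 and 12 (since 1² = 1 ≡ 1).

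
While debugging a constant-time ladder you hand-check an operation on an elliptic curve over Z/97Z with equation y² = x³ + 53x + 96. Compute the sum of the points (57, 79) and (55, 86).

(70, 15)

(57, 79) + (55, 86). λ = (86 - 79)/(55 - 57) ≡ 7/95 mod 97. 95⁻¹ ≡ 48 (mod 97) since 95·48 = 4560 ≡ 1, so λ ≡ 45.
  x = λ² - 57 - 55 = 2025 - 112 ≡ 70; y = λ·(57 - 70) - 79 ≡ 15. → (70, 15)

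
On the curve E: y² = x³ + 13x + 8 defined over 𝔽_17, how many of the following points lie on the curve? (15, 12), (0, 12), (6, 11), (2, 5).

(15, 12): 12² ≡ 8, rhs ≡ 8 → on.
(0, 12): 12² ≡ 8, rhs ≡ 8 → on.
(6, 11): 11² ≡ 2, rhs ≡ 13 → off.
(2, 5): 5² ≡ 8, rhs ≡ 8 → on.

3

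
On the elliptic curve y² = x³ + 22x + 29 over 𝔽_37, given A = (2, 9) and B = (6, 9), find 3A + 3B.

(33, 5)

First 3A:
Repeated addition: build up to 3A.
2A: tangent at (2, 9): λ = (3·2² + 22)/(2·9) ≡ 34/18. 18⁻¹ ≡ 35 (mod 37) since 18·35 = 630 ≡ 1, so λ ≡ 34·35 ≡ 6.
  x = λ² - 2 - 2 = 36 - 4 ≡ 32; y = λ·(2 - 32) - 9 ≡ 33. → (32, 33)
3A: (32, 33) + (2, 9). λ = (9 - 33)/(2 - 32) ≡ 13/7 mod 37. 7⁻¹ ≡ 16 (mod 37) since 7·16 = 112 ≡ 1, so λ ≡ 23.
  x = λ² - 32 - 2 = 529 - 34 ≡ 14; y = λ·(32 - 14) - 33 ≡ 11. → (14, 11)
3A = (14, 11).
Next 3B:
Repeated addition: build up to 3B.
2B: tangent at (6, 9): λ = (3·6² + 22)/(2·9) ≡ 19/18. 18⁻¹ ≡ 35 (mod 37) since 18·35 = 630 ≡ 1, so λ ≡ 19·35 ≡ 36.
  x = λ² - 6 - 6 = 1296 - 12 ≡ 26; y = λ·(6 - 26) - 9 ≡ 11. → (26, 11)
3B: (26, 11) + (6, 9). λ = (9 - 11)/(6 - 26) ≡ 35/17 mod 37. 17⁻¹ ≡ 24 (mod 37) since 17·24 = 408 ≡ 1, so λ ≡ 26.
  x = λ² - 26 - 6 = 676 - 32 ≡ 15; y = λ·(26 - 15) - 11 ≡ 16. → (15, 16)
3B = (15, 16).
Finally 3A + 3B:
(14, 11) + (15, 16). λ = (16 - 11)/(15 - 14) ≡ 5/1 mod 37. 1⁻¹ ≡ 1 (mod 37) since 1·1 = 1 ≡ 1, so λ ≡ 5.
  x = λ² - 14 - 15 = 25 - 29 ≡ 33; y = λ·(14 - 33) - 11 ≡ 5. → (33, 5)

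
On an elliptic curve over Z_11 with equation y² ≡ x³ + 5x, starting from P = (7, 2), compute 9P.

(7, 2)

Double-and-add on 9 = (1001)₂. Start with P = (7, 2) for the leading 1-bit.
double: tangent at (7, 2): λ = (3·7² + 5)/(2·2) ≡ 9/4. 4⁻¹ ≡ 3 (mod 11) since 4·3 = 12 ≡ 1, so λ ≡ 9·3 ≡ 5.
  x = λ² - 7 - 7 = 25 - 14 ≡ 0; y = λ·(7 - 0) - 2 ≡ 0. → (0, 0)
double: (0, 0) + (0, 0): same x and y₁ ≡ -y₂, so the sum is ∞.
double: ∞ + ∞ = ∞ (identity).
add P: ∞ + (7, 2) = (7, 2) (identity).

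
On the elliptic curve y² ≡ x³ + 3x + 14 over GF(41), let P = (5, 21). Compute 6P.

Repeated addition: build up to 6P.
2P: tangent at (5, 21): λ = (3·5² + 3)/(2·21) ≡ 37/1. 1⁻¹ ≡ 1 (mod 41), so λ ≡ 37·1 ≡ 37.
  x = λ² - 5 - 5 = 1369 - 10 ≡ 6; y = λ·(5 - 6) - 21 ≡ 24. → (6, 24)
3P: (6, 24) + (5, 21). λ = (21 - 24)/(5 - 6) ≡ 38/40 mod 41. 40⁻¹ ≡ 40 (mod 41), so λ ≡ 3.
  x = λ² - 6 - 5 = 9 - 11 ≡ 39; y = λ·(6 - 39) - 24 ≡ 0. → (39, 0)
4P: (39, 0) + (5, 21). λ = (21 - 0)/(5 - 39) ≡ 21/7 mod 41. 7⁻¹ ≡ 6 (mod 41) since 7·6 = 42 ≡ 1, so λ ≡ 3.
  x = λ² - 39 - 5 = 9 - 44 ≡ 6; y = λ·(39 - 6) - 0 ≡ 17. → (6, 17)
5P: (6, 17) + (5, 21). λ = (21 - 17)/(5 - 6) ≡ 4/40 mod 41. 40⁻¹ ≡ 40 (mod 41) since 40·40 = 1600 ≡ 1, so λ ≡ 37.
  x = λ² - 6 - 5 = 1369 - 11 ≡ 5; y = λ·(6 - 5) - 17 ≡ 20. → (5, 20)
6P: (5, 20) + (5, 21): same x and y₁ ≡ -y₂, so the sum is O.

O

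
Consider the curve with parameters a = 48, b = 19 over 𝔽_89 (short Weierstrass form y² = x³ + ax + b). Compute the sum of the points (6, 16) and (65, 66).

(1, 35)

(6, 16) + (65, 66). λ = (66 - 16)/(65 - 6) ≡ 50/59 mod 89. 59⁻¹ ≡ 86 (mod 89), so λ ≡ 28.
  x = λ² - 6 - 65 = 784 - 71 ≡ 1; y = λ·(6 - 1) - 16 ≡ 35. → (1, 35)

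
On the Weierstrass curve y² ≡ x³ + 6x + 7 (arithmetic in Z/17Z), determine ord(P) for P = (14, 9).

10

2P: tangent at (14, 9): λ = (3·14² + 6)/(2·9) ≡ 16/1. 1⁻¹ ≡ 1 (mod 17), so λ ≡ 16·1 ≡ 16.
  x = λ² - 14 - 14 = 256 - 28 ≡ 7; y = λ·(14 - 7) - 9 ≡ 1. → (7, 1)
3P: (7, 1) + (14, 9). λ = (9 - 1)/(14 - 7) ≡ 8/7 mod 17. 7⁻¹ ≡ 5 (mod 17), so λ ≡ 6.
  x = λ² - 7 - 14 = 36 - 21 ≡ 15; y = λ·(7 - 15) - 1 ≡ 2. → (15, 2)
4P: (15, 2) + (14, 9). λ = (9 - 2)/(14 - 15) ≡ 7/16 mod 17. 16⁻¹ ≡ 16 (mod 17), so λ ≡ 10.
  x = λ² - 15 - 14 = 100 - 29 ≡ 3; y = λ·(15 - 3) - 2 ≡ 16. → (3, 16)
5P: (3, 16) + (14, 9). λ = (9 - 16)/(14 - 3) ≡ 10/11 mod 17. 11⁻¹ ≡ 14 (mod 17), so λ ≡ 4.
  x = λ² - 3 - 14 = 16 - 17 ≡ 16; y = λ·(3 - 16) - 16 ≡ 0. → (16, 0)
6P: (16, 0) + (14, 9). λ = (9 - 0)/(14 - 16) ≡ 9/15 mod 17. 15⁻¹ ≡ 8 (mod 17) since 15·8 = 120 ≡ 1, so λ ≡ 4.
  x = λ² - 16 - 14 = 16 - 30 ≡ 3; y = λ·(16 - 3) - 0 ≡ 1. → (3, 1)
7P: (3, 1) + (14, 9). λ = (9 - 1)/(14 - 3) ≡ 8/11 mod 17. 11⁻¹ ≡ 14 (mod 17) since 11·14 = 154 ≡ 1, so λ ≡ 10.
  x = λ² - 3 - 14 = 100 - 17 ≡ 15; y = λ·(3 - 15) - 1 ≡ 15. → (15, 15)
8P: (15, 15) + (14, 9). λ = (9 - 15)/(14 - 15) ≡ 11/16 mod 17. 16⁻¹ ≡ 16 (mod 17), so λ ≡ 6.
  x = λ² - 15 - 14 = 36 - 29 ≡ 7; y = λ·(15 - 7) - 15 ≡ 16. → (7, 16)
9P: (7, 16) + (14, 9). λ = (9 - 16)/(14 - 7) ≡ 10/7 mod 17. 7⁻¹ ≡ 5 (mod 17), so λ ≡ 16.
  x = λ² - 7 - 14 = 256 - 21 ≡ 14; y = λ·(7 - 14) - 16 ≡ 8. → (14, 8)
10P: (14, 8) + (14, 9): same x and y₁ ≡ -y₂, so the sum is 𝒪.
10P = 𝒪, so the order is 10.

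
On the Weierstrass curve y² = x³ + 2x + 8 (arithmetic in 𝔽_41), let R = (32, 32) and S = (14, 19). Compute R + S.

(32, 32) + (14, 19). λ = (19 - 32)/(14 - 32) ≡ 28/23 mod 41. 23⁻¹ ≡ 25 (mod 41), so λ ≡ 3.
  x = λ² - 32 - 14 = 9 - 46 ≡ 4; y = λ·(32 - 4) - 32 ≡ 11. → (4, 11)

(4, 11)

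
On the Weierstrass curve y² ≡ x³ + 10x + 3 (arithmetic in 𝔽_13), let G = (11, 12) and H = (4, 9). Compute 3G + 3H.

First 3G:
Repeated addition: build up to 3G.
2G: tangent at (11, 12): λ = (3·11² + 10)/(2·12) ≡ 9/11. 11⁻¹ ≡ 6 (mod 13), so λ ≡ 9·6 ≡ 2.
  x = λ² - 11 - 11 = 4 - 22 ≡ 8; y = λ·(11 - 8) - 12 ≡ 7. → (8, 7)
3G: (8, 7) + (11, 12). λ = (12 - 7)/(11 - 8) ≡ 5/3 mod 13. 3⁻¹ ≡ 9 (mod 13), so λ ≡ 6.
  x = λ² - 8 - 11 = 36 - 19 ≡ 4; y = λ·(8 - 4) - 7 ≡ 4. → (4, 4)
3G = (4, 4).
Next 3H:
Repeated addition: build up to 3H.
2H: tangent at (4, 9): λ = (3·4² + 10)/(2·9) ≡ 6/5. 5⁻¹ ≡ 8 (mod 13) since 5·8 = 40 ≡ 1, so λ ≡ 6·8 ≡ 9.
  x = λ² - 4 - 4 = 81 - 8 ≡ 8; y = λ·(4 - 8) - 9 ≡ 7. → (8, 7)
3H: (8, 7) + (4, 9). λ = (9 - 7)/(4 - 8) ≡ 2/9 mod 13. 9⁻¹ ≡ 3 (mod 13) since 9·3 = 27 ≡ 1, so λ ≡ 6.
  x = λ² - 8 - 4 = 36 - 12 ≡ 11; y = λ·(8 - 11) - 7 ≡ 1. → (11, 1)
3H = (11, 1).
Finally 3G + 3H:
(4, 4) + (11, 1). λ = (1 - 4)/(11 - 4) ≡ 10/7 mod 13. 7⁻¹ ≡ 2 (mod 13), so λ ≡ 7.
  x = λ² - 4 - 11 = 49 - 15 ≡ 8; y = λ·(4 - 8) - 4 ≡ 7. → (8, 7)

(8, 7)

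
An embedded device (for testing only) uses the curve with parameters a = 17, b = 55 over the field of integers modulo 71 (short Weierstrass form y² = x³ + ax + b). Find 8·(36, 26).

O

Write Q = (36, 26).
Repeated addition: build up to 8Q.
2Q: tangent at (36, 26): λ = (3·36² + 17)/(2·26) ≡ 0/52. 52⁻¹ ≡ 56 (mod 71), so λ ≡ 0·56 ≡ 0.
  x = λ² - 36 - 36 = 0 - 72 ≡ 70; y = λ·(36 - 70) - 26 ≡ 45. → (70, 45)
3Q: (70, 45) + (36, 26). λ = (26 - 45)/(36 - 70) ≡ 52/37 mod 71. 37⁻¹ ≡ 48 (mod 71) since 37·48 = 1776 ≡ 1, so λ ≡ 11.
  x = λ² - 70 - 36 = 121 - 106 ≡ 15; y = λ·(70 - 15) - 45 ≡ 63. → (15, 63)
4Q: (15, 63) + (36, 26). λ = (26 - 63)/(36 - 15) ≡ 34/21 mod 71. 21⁻¹ ≡ 44 (mod 71), so λ ≡ 5.
  x = λ² - 15 - 36 = 25 - 51 ≡ 45; y = λ·(15 - 45) - 63 ≡ 0. → (45, 0)
5Q: (45, 0) + (36, 26). λ = (26 - 0)/(36 - 45) ≡ 26/62 mod 71. 62⁻¹ ≡ 63 (mod 71), so λ ≡ 5.
  x = λ² - 45 - 36 = 25 - 81 ≡ 15; y = λ·(45 - 15) - 0 ≡ 8. → (15, 8)
6Q: (15, 8) + (36, 26). λ = (26 - 8)/(36 - 15) ≡ 18/21 mod 71. 21⁻¹ ≡ 44 (mod 71) since 21·44 = 924 ≡ 1, so λ ≡ 11.
  x = λ² - 15 - 36 = 121 - 51 ≡ 70; y = λ·(15 - 70) - 8 ≡ 26. → (70, 26)
7Q: (70, 26) + (36, 26). λ = (26 - 26)/(36 - 70) ≡ 0/37 mod 71. 37⁻¹ ≡ 48 (mod 71) since 37·48 = 1776 ≡ 1, so λ ≡ 0.
  x = λ² - 70 - 36 = 0 - 106 ≡ 36; y = λ·(70 - 36) - 26 ≡ 45. → (36, 45)
8Q: (36, 45) + (36, 26): same x and y₁ ≡ -y₂, so the sum is ∞.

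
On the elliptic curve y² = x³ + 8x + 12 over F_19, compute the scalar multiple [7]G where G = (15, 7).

(5, 14)

Double-and-add on 7 = (111)₂. Start with G = (15, 7) for the leading 1-bit.
double: tangent at (15, 7): λ = (3·15² + 8)/(2·7) ≡ 18/14. 14⁻¹ ≡ 15 (mod 19), so λ ≡ 18·15 ≡ 4.
  x = λ² - 15 - 15 = 16 - 30 ≡ 5; y = λ·(15 - 5) - 7 ≡ 14. → (5, 14)
add G: (5, 14) + (15, 7). λ = (7 - 14)/(15 - 5) ≡ 12/10 mod 19. 10⁻¹ ≡ 2 (mod 19) since 10·2 = 20 ≡ 1, so λ ≡ 5.
  x = λ² - 5 - 15 = 25 - 20 ≡ 5; y = λ·(5 - 5) - 14 ≡ 5. → (5, 5)
double: tangent at (5, 5): λ = (3·5² + 8)/(2·5) ≡ 7/10. 10⁻¹ ≡ 2 (mod 19), so λ ≡ 7·2 ≡ 14.
  x = λ² - 5 - 5 = 196 - 10 ≡ 15; y = λ·(5 - 15) - 5 ≡ 7. → (15, 7)
add G: tangent at (15, 7): λ = (3·15² + 8)/(2·7) ≡ 18/14. 14⁻¹ ≡ 15 (mod 19) since 14·15 = 210 ≡ 1, so λ ≡ 18·15 ≡ 4.
  x = λ² - 15 - 15 = 16 - 30 ≡ 5; y = λ·(15 - 5) - 7 ≡ 14. → (5, 14)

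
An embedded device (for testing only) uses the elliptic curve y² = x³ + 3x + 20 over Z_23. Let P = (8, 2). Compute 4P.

(4, 21)

Double-and-add on 4 = (100)₂. Start with P = (8, 2) for the leading 1-bit.
double: tangent at (8, 2): λ = (3·8² + 3)/(2·2) ≡ 11/4. 4⁻¹ ≡ 6 (mod 23) since 4·6 = 24 ≡ 1, so λ ≡ 11·6 ≡ 20.
  x = λ² - 8 - 8 = 400 - 16 ≡ 16; y = λ·(8 - 16) - 2 ≡ 22. → (16, 22)
double: tangent at (16, 22): λ = (3·16² + 3)/(2·22) ≡ 12/21. 21⁻¹ ≡ 11 (mod 23) since 21·11 = 231 ≡ 1, so λ ≡ 12·11 ≡ 17.
  x = λ² - 16 - 16 = 289 - 32 ≡ 4; y = λ·(16 - 4) - 22 ≡ 21. → (4, 21)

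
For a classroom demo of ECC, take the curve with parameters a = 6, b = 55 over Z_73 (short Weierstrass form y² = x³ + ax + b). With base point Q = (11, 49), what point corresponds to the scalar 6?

Double-and-add on 6 = (110)₂. Start with Q = (11, 49) for the leading 1-bit.
double: tangent at (11, 49): λ = (3·11² + 6)/(2·49) ≡ 4/25. 25⁻¹ ≡ 38 (mod 73) since 25·38 = 950 ≡ 1, so λ ≡ 4·38 ≡ 6.
  x = λ² - 11 - 11 = 36 - 22 ≡ 14; y = λ·(11 - 14) - 49 ≡ 6. → (14, 6)
add Q: (14, 6) + (11, 49). λ = (49 - 6)/(11 - 14) ≡ 43/70 mod 73. 70⁻¹ ≡ 24 (mod 73), so λ ≡ 10.
  x = λ² - 14 - 11 = 100 - 25 ≡ 2; y = λ·(14 - 2) - 6 ≡ 41. → (2, 41)
double: tangent at (2, 41): λ = (3·2² + 6)/(2·41) ≡ 18/9. 9⁻¹ ≡ 65 (mod 73), so λ ≡ 18·65 ≡ 2.
  x = λ² - 2 - 2 = 4 - 4 ≡ 0; y = λ·(2 - 0) - 41 ≡ 36. → (0, 36)

(0, 36)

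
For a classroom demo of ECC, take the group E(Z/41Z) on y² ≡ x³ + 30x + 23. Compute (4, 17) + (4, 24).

The two points share x = 4 and their y-coordinates satisfy 17 + 24 ≡ 0 (mod 41), so they are inverses. Their sum is 𝒪.

O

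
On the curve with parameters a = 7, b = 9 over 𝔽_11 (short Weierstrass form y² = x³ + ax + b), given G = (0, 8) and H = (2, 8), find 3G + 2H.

First 3G:
Repeated addition: build up to 3G.
2G: tangent at (0, 8): λ = (3·0² + 7)/(2·8) ≡ 7/5. 5⁻¹ ≡ 9 (mod 11), so λ ≡ 7·9 ≡ 8.
  x = λ² - 0 - 0 = 64 - 0 ≡ 9; y = λ·(0 - 9) - 8 ≡ 8. → (9, 8)
3G: (9, 8) + (0, 8). λ = (8 - 8)/(0 - 9) ≡ 0/2 mod 11. 2⁻¹ ≡ 6 (mod 11), so λ ≡ 0.
  x = λ² - 9 - 0 = 0 - 9 ≡ 2; y = λ·(9 - 2) - 8 ≡ 3. → (2, 3)
3G = (2, 3).
Next 2H:
Repeated addition: build up to 2H.
2H: tangent at (2, 8): λ = (3·2² + 7)/(2·8) ≡ 8/5. 5⁻¹ ≡ 9 (mod 11) since 5·9 = 45 ≡ 1, so λ ≡ 8·9 ≡ 6.
  x = λ² - 2 - 2 = 36 - 4 ≡ 10; y = λ·(2 - 10) - 8 ≡ 10. → (10, 10)
2H = (10, 10).
Finally 3G + 2H:
(2, 3) + (10, 10). λ = (10 - 3)/(10 - 2) ≡ 7/8 mod 11. 8⁻¹ ≡ 7 (mod 11), so λ ≡ 5.
  x = λ² - 2 - 10 = 25 - 12 ≡ 2; y = λ·(2 - 2) - 3 ≡ 8. → (2, 8)

(2, 8)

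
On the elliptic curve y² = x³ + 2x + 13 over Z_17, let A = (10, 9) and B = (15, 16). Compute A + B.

(10, 9) + (15, 16). λ = (16 - 9)/(15 - 10) ≡ 7/5 mod 17. 5⁻¹ ≡ 7 (mod 17), so λ ≡ 15.
  x = λ² - 10 - 15 = 225 - 25 ≡ 13; y = λ·(10 - 13) - 9 ≡ 14. → (13, 14)

(13, 14)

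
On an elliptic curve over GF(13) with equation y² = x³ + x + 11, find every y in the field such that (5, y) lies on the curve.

x³ + 1x + 11 = 141 ≡ 11 (mod 13).
11 is a non-residue mod 13; no y exists.

none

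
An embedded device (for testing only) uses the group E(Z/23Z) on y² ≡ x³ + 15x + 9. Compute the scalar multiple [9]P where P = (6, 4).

Double-and-add on 9 = (1001)₂. Start with P = (6, 4) for the leading 1-bit.
double: tangent at (6, 4): λ = (3·6² + 15)/(2·4) ≡ 8/8. 8⁻¹ ≡ 3 (mod 23), so λ ≡ 8·3 ≡ 1.
  x = λ² - 6 - 6 = 1 - 12 ≡ 12; y = λ·(6 - 12) - 4 ≡ 13. → (12, 13)
double: tangent at (12, 13): λ = (3·12² + 15)/(2·13) ≡ 10/3. 3⁻¹ ≡ 8 (mod 23), so λ ≡ 10·8 ≡ 11.
  x = λ² - 12 - 12 = 121 - 24 ≡ 5; y = λ·(12 - 5) - 13 ≡ 18. → (5, 18)
double: tangent at (5, 18): λ = (3·5² + 15)/(2·18) ≡ 21/13. 13⁻¹ ≡ 16 (mod 23), so λ ≡ 21·16 ≡ 14.
  x = λ² - 5 - 5 = 196 - 10 ≡ 2; y = λ·(5 - 2) - 18 ≡ 1. → (2, 1)
add P: (2, 1) + (6, 4). λ = (4 - 1)/(6 - 2) ≡ 3/4 mod 23. 4⁻¹ ≡ 6 (mod 23), so λ ≡ 18.
  x = λ² - 2 - 6 = 324 - 8 ≡ 17; y = λ·(2 - 17) - 1 ≡ 5. → (17, 5)

(17, 5)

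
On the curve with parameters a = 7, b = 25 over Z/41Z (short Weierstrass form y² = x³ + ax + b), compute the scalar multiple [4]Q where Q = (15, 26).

Repeated addition: build up to 4Q.
2Q: tangent at (15, 26): λ = (3·15² + 7)/(2·26) ≡ 26/11. 11⁻¹ ≡ 15 (mod 41) since 11·15 = 165 ≡ 1, so λ ≡ 26·15 ≡ 21.
  x = λ² - 15 - 15 = 441 - 30 ≡ 1; y = λ·(15 - 1) - 26 ≡ 22. → (1, 22)
3Q: (1, 22) + (15, 26). λ = (26 - 22)/(15 - 1) ≡ 4/14 mod 41. 14⁻¹ ≡ 3 (mod 41), so λ ≡ 12.
  x = λ² - 1 - 15 = 144 - 16 ≡ 5; y = λ·(1 - 5) - 22 ≡ 12. → (5, 12)
4Q: (5, 12) + (15, 26). λ = (26 - 12)/(15 - 5) ≡ 14/10 mod 41. 10⁻¹ ≡ 37 (mod 41) since 10·37 = 370 ≡ 1, so λ ≡ 26.
  x = λ² - 5 - 15 = 676 - 20 ≡ 0; y = λ·(5 - 0) - 12 ≡ 36. → (0, 36)

(0, 36)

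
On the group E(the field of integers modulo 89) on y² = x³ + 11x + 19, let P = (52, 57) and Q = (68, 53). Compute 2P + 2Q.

(84, 27)

First 2P:
Repeated addition: build up to 2P.
2P: tangent at (52, 57): λ = (3·52² + 11)/(2·57) ≡ 24/25. 25⁻¹ ≡ 57 (mod 89) since 25·57 = 1425 ≡ 1, so λ ≡ 24·57 ≡ 33.
  x = λ² - 52 - 52 = 1089 - 104 ≡ 6; y = λ·(52 - 6) - 57 ≡ 37. → (6, 37)
2P = (6, 37).
Next 2Q:
Repeated addition: build up to 2Q.
2Q: tangent at (68, 53): λ = (3·68² + 11)/(2·53) ≡ 88/17. 17⁻¹ ≡ 21 (mod 89) since 17·21 = 357 ≡ 1, so λ ≡ 88·21 ≡ 68.
  x = λ² - 68 - 68 = 4624 - 136 ≡ 38; y = λ·(68 - 38) - 53 ≡ 29. → (38, 29)
2Q = (38, 29).
Finally 2P + 2Q:
(6, 37) + (38, 29). λ = (29 - 37)/(38 - 6) ≡ 81/32 mod 89. 32⁻¹ ≡ 64 (mod 89), so λ ≡ 22.
  x = λ² - 6 - 38 = 484 - 44 ≡ 84; y = λ·(6 - 84) - 37 ≡ 27. → (84, 27)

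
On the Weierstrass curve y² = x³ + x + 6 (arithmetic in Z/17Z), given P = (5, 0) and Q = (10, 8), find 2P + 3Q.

(10, 9)

First 2P:
Repeated addition: build up to 2P.
2P: (5, 0) + (5, 0): same x and y₁ ≡ -y₂, so the sum is O.
2P = O.
Next 3Q:
Repeated addition: build up to 3Q.
2Q: tangent at (10, 8): λ = (3·10² + 1)/(2·8) ≡ 12/16. 16⁻¹ ≡ 16 (mod 17), so λ ≡ 12·16 ≡ 5.
  x = λ² - 10 - 10 = 25 - 20 ≡ 5; y = λ·(10 - 5) - 8 ≡ 0. → (5, 0)
3Q: (5, 0) + (10, 8). λ = (8 - 0)/(10 - 5) ≡ 8/5 mod 17. 5⁻¹ ≡ 7 (mod 17) since 5·7 = 35 ≡ 1, so λ ≡ 5.
  x = λ² - 5 - 10 = 25 - 15 ≡ 10; y = λ·(5 - 10) - 0 ≡ 9. → (10, 9)
3Q = (10, 9).
Finally 2P + 3Q:
O + (10, 9) = (10, 9) (identity).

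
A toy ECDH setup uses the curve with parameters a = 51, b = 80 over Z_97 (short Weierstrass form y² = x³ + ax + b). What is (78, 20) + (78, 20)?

tangent at (78, 20): λ = (3·78² + 51)/(2·20) ≡ 67/40. 40⁻¹ ≡ 17 (mod 97) since 40·17 = 680 ≡ 1, so λ ≡ 67·17 ≡ 72.
  x = λ² - 78 - 78 = 5184 - 156 ≡ 81; y = λ·(78 - 81) - 20 ≡ 55. → (81, 55)

(81, 55)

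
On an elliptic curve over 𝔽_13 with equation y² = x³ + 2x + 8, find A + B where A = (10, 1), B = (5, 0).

(10, 1) + (5, 0). λ = (0 - 1)/(5 - 10) ≡ 12/8 mod 13. 8⁻¹ ≡ 5 (mod 13), so λ ≡ 8.
  x = λ² - 10 - 5 = 64 - 15 ≡ 10; y = λ·(10 - 10) - 1 ≡ 12. → (10, 12)

(10, 12)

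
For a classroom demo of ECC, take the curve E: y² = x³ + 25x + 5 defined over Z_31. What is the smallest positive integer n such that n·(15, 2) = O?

7

2P: tangent at (15, 2): λ = (3·15² + 25)/(2·2) ≡ 18/4. 4⁻¹ ≡ 8 (mod 31), so λ ≡ 18·8 ≡ 20.
  x = λ² - 15 - 15 = 400 - 30 ≡ 29; y = λ·(15 - 29) - 2 ≡ 28. → (29, 28)
3P: (29, 28) + (15, 2). λ = (2 - 28)/(15 - 29) ≡ 5/17 mod 31. 17⁻¹ ≡ 11 (mod 31) since 17·11 = 187 ≡ 1, so λ ≡ 24.
  x = λ² - 29 - 15 = 576 - 44 ≡ 5; y = λ·(29 - 5) - 28 ≡ 21. → (5, 21)
4P: (5, 21) + (15, 2). λ = (2 - 21)/(15 - 5) ≡ 12/10 mod 31. 10⁻¹ ≡ 28 (mod 31), so λ ≡ 26.
  x = λ² - 5 - 15 = 676 - 20 ≡ 5; y = λ·(5 - 5) - 21 ≡ 10. → (5, 10)
5P: (5, 10) + (15, 2). λ = (2 - 10)/(15 - 5) ≡ 23/10 mod 31. 10⁻¹ ≡ 28 (mod 31), so λ ≡ 24.
  x = λ² - 5 - 15 = 576 - 20 ≡ 29; y = λ·(5 - 29) - 10 ≡ 3. → (29, 3)
6P: (29, 3) + (15, 2). λ = (2 - 3)/(15 - 29) ≡ 30/17 mod 31. 17⁻¹ ≡ 11 (mod 31) since 17·11 = 187 ≡ 1, so λ ≡ 20.
  x = λ² - 29 - 15 = 400 - 44 ≡ 15; y = λ·(29 - 15) - 3 ≡ 29. → (15, 29)
7P: (15, 29) + (15, 2): same x and y₁ ≡ -y₂, so the sum is O.
7P = O, so the order is 7.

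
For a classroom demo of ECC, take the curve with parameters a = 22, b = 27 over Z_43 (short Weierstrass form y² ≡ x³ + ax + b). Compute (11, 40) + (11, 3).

O

The two points share x = 11 and their y-coordinates satisfy 40 + 3 ≡ 0 (mod 43), so they are inverses. Their sum is O.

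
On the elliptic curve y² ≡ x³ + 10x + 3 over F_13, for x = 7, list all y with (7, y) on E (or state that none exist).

0

x³ + 10x + 3 = 416 ≡ 0 (mod 13).
Only y = 0 satisfies y² ≡ 0.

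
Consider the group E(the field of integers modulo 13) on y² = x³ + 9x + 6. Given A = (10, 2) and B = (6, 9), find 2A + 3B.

First 2A:
Repeated addition: build up to 2A.
2A: tangent at (10, 2): λ = (3·10² + 9)/(2·2) ≡ 10/4. 4⁻¹ ≡ 10 (mod 13), so λ ≡ 10·10 ≡ 9.
  x = λ² - 10 - 10 = 81 - 20 ≡ 9; y = λ·(10 - 9) - 2 ≡ 7. → (9, 7)
2A = (9, 7).
Next 3B:
Repeated addition: build up to 3B.
2B: tangent at (6, 9): λ = (3·6² + 9)/(2·9) ≡ 0/5. 5⁻¹ ≡ 8 (mod 13) since 5·8 = 40 ≡ 1, so λ ≡ 0·8 ≡ 0.
  x = λ² - 6 - 6 = 0 - 12 ≡ 1; y = λ·(6 - 1) - 9 ≡ 4. → (1, 4)
3B: (1, 4) + (6, 9). λ = (9 - 4)/(6 - 1) ≡ 5/5 mod 13. 5⁻¹ ≡ 8 (mod 13) since 5·8 = 40 ≡ 1, so λ ≡ 1.
  x = λ² - 1 - 6 = 1 - 7 ≡ 7; y = λ·(1 - 7) - 4 ≡ 3. → (7, 3)
3B = (7, 3).
Finally 2A + 3B:
(9, 7) + (7, 3). λ = (3 - 7)/(7 - 9) ≡ 9/11 mod 13. 11⁻¹ ≡ 6 (mod 13) since 11·6 = 66 ≡ 1, so λ ≡ 2.
  x = λ² - 9 - 7 = 4 - 16 ≡ 1; y = λ·(9 - 1) - 7 ≡ 9. → (1, 9)

(1, 9)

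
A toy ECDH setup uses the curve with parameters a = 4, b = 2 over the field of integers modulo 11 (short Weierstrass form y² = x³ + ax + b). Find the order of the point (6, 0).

2P: (6, 0) + (6, 0): same x and y₁ ≡ -y₂, so the sum is O.
2P = O, so the order is 2.

2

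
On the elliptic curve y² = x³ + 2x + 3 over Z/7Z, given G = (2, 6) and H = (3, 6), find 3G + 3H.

(6, 0)

First 3G:
Repeated addition: build up to 3G.
2G: tangent at (2, 6): λ = (3·2² + 2)/(2·6) ≡ 0/5. 5⁻¹ ≡ 3 (mod 7), so λ ≡ 0·3 ≡ 0.
  x = λ² - 2 - 2 = 0 - 4 ≡ 3; y = λ·(2 - 3) - 6 ≡ 1. → (3, 1)
3G: (3, 1) + (2, 6). λ = (6 - 1)/(2 - 3) ≡ 5/6 mod 7. 6⁻¹ ≡ 6 (mod 7), so λ ≡ 2.
  x = λ² - 3 - 2 = 4 - 5 ≡ 6; y = λ·(3 - 6) - 1 ≡ 0. → (6, 0)
3G = (6, 0).
Next 3H:
Repeated addition: build up to 3H.
2H: tangent at (3, 6): λ = (3·3² + 2)/(2·6) ≡ 1/5. 5⁻¹ ≡ 3 (mod 7) since 5·3 = 15 ≡ 1, so λ ≡ 1·3 ≡ 3.
  x = λ² - 3 - 3 = 9 - 6 ≡ 3; y = λ·(3 - 3) - 6 ≡ 1. → (3, 1)
3H: (3, 1) + (3, 6): same x and y₁ ≡ -y₂, so the sum is O.
3H = O.
Finally 3G + 3H:
(6, 0) + O = (6, 0) (identity).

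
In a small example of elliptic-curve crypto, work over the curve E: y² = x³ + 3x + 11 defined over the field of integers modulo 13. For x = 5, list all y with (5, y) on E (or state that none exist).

x³ + 3x + 11 = 151 ≡ 8 (mod 13).
8 is a non-residue mod 13; no y exists.

none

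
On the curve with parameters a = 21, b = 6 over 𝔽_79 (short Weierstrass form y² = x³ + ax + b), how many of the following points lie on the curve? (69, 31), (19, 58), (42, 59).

1

(69, 31): 31² ≡ 13, rhs ≡ 60 → off.
(19, 58): 58² ≡ 46, rhs ≡ 75 → off.
(42, 59): 59² ≡ 5, rhs ≡ 5 → on.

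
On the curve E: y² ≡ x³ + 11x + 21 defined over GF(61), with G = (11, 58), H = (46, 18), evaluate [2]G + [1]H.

First 2G:
Repeated addition: build up to 2G.
2G: tangent at (11, 58): λ = (3·11² + 11)/(2·58) ≡ 8/55. 55⁻¹ ≡ 10 (mod 61) since 55·10 = 550 ≡ 1, so λ ≡ 8·10 ≡ 19.
  x = λ² - 11 - 11 = 361 - 22 ≡ 34; y = λ·(11 - 34) - 58 ≡ 54. → (34, 54)
2G = (34, 54).
Finally 2G + H:
(34, 54) + (46, 18). λ = (18 - 54)/(46 - 34) ≡ 25/12 mod 61. 12⁻¹ ≡ 56 (mod 61), so λ ≡ 58.
  x = λ² - 34 - 46 = 3364 - 80 ≡ 51; y = λ·(34 - 51) - 54 ≡ 58. → (51, 58)

(51, 58)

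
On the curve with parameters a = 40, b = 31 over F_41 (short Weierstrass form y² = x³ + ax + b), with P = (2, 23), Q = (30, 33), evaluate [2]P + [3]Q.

(20, 37)

First 2P:
Repeated addition: build up to 2P.
2P: tangent at (2, 23): λ = (3·2² + 40)/(2·23) ≡ 11/5. 5⁻¹ ≡ 33 (mod 41), so λ ≡ 11·33 ≡ 35.
  x = λ² - 2 - 2 = 1225 - 4 ≡ 32; y = λ·(2 - 32) - 23 ≡ 34. → (32, 34)
2P = (32, 34).
Next 3Q:
Repeated addition: build up to 3Q.
2Q: tangent at (30, 33): λ = (3·30² + 40)/(2·33) ≡ 34/25. 25⁻¹ ≡ 23 (mod 41) since 25·23 = 575 ≡ 1, so λ ≡ 34·23 ≡ 3.
  x = λ² - 30 - 30 = 9 - 60 ≡ 31; y = λ·(30 - 31) - 33 ≡ 5. → (31, 5)
3Q: (31, 5) + (30, 33). λ = (33 - 5)/(30 - 31) ≡ 28/40 mod 41. 40⁻¹ ≡ 40 (mod 41), so λ ≡ 13.
  x = λ² - 31 - 30 = 169 - 61 ≡ 26; y = λ·(31 - 26) - 5 ≡ 19. → (26, 19)
3Q = (26, 19).
Finally 2P + 3Q:
(32, 34) + (26, 19). λ = (19 - 34)/(26 - 32) ≡ 26/35 mod 41. 35⁻¹ ≡ 34 (mod 41) since 35·34 = 1190 ≡ 1, so λ ≡ 23.
  x = λ² - 32 - 26 = 529 - 58 ≡ 20; y = λ·(32 - 20) - 34 ≡ 37. → (20, 37)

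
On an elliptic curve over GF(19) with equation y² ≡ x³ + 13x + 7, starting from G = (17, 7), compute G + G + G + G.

(16, 6)

Repeated addition: build up to 4G.
2G: tangent at (17, 7): λ = (3·17² + 13)/(2·7) ≡ 6/14. 14⁻¹ ≡ 15 (mod 19), so λ ≡ 6·15 ≡ 14.
  x = λ² - 17 - 17 = 196 - 34 ≡ 10; y = λ·(17 - 10) - 7 ≡ 15. → (10, 15)
3G: (10, 15) + (17, 7). λ = (7 - 15)/(17 - 10) ≡ 11/7 mod 19. 7⁻¹ ≡ 11 (mod 19) since 7·11 = 77 ≡ 1, so λ ≡ 7.
  x = λ² - 10 - 17 = 49 - 27 ≡ 3; y = λ·(10 - 3) - 15 ≡ 15. → (3, 15)
4G: (3, 15) + (17, 7). λ = (7 - 15)/(17 - 3) ≡ 11/14 mod 19. 14⁻¹ ≡ 15 (mod 19), so λ ≡ 13.
  x = λ² - 3 - 17 = 169 - 20 ≡ 16; y = λ·(3 - 16) - 15 ≡ 6. → (16, 6)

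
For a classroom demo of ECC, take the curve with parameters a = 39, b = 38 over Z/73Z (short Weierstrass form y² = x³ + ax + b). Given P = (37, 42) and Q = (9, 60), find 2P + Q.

(39, 19)

First 2P:
Repeated addition: build up to 2P.
2P: tangent at (37, 42): λ = (3·37² + 39)/(2·42) ≡ 58/11. 11⁻¹ ≡ 20 (mod 73), so λ ≡ 58·20 ≡ 65.
  x = λ² - 37 - 37 = 4225 - 74 ≡ 63; y = λ·(37 - 63) - 42 ≡ 20. → (63, 20)
2P = (63, 20).
Finally 2P + Q:
(63, 20) + (9, 60). λ = (60 - 20)/(9 - 63) ≡ 40/19 mod 73. 19⁻¹ ≡ 50 (mod 73), so λ ≡ 29.
  x = λ² - 63 - 9 = 841 - 72 ≡ 39; y = λ·(63 - 39) - 20 ≡ 19. → (39, 19)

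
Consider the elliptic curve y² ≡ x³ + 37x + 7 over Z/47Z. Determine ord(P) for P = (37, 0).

2

2P: (37, 0) + (37, 0): same x and y₁ ≡ -y₂, so the sum is 𝒪.
2P = 𝒪, so the order is 2.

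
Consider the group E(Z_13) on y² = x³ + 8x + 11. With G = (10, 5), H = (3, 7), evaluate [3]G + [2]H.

(2, 10)

First 3G:
Repeated addition: build up to 3G.
2G: tangent at (10, 5): λ = (3·10² + 8)/(2·5) ≡ 9/10. 10⁻¹ ≡ 4 (mod 13) since 10·4 = 40 ≡ 1, so λ ≡ 9·4 ≡ 10.
  x = λ² - 10 - 10 = 100 - 20 ≡ 2; y = λ·(10 - 2) - 5 ≡ 10. → (2, 10)
3G: (2, 10) + (10, 5). λ = (5 - 10)/(10 - 2) ≡ 8/8 mod 13. 8⁻¹ ≡ 5 (mod 13) since 8·5 = 40 ≡ 1, so λ ≡ 1.
  x = λ² - 2 - 10 = 1 - 12 ≡ 2; y = λ·(2 - 2) - 10 ≡ 3. → (2, 3)
3G = (2, 3).
Next 2H:
Repeated addition: build up to 2H.
2H: tangent at (3, 7): λ = (3·3² + 8)/(2·7) ≡ 9/1. 1⁻¹ ≡ 1 (mod 13) since 1·1 = 1 ≡ 1, so λ ≡ 9·1 ≡ 9.
  x = λ² - 3 - 3 = 81 - 6 ≡ 10; y = λ·(3 - 10) - 7 ≡ 8. → (10, 8)
2H = (10, 8).
Finally 3G + 2H:
(2, 3) + (10, 8). λ = (8 - 3)/(10 - 2) ≡ 5/8 mod 13. 8⁻¹ ≡ 5 (mod 13), so λ ≡ 12.
  x = λ² - 2 - 10 = 144 - 12 ≡ 2; y = λ·(2 - 2) - 3 ≡ 10. → (2, 10)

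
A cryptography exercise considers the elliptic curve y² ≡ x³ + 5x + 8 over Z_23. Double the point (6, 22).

tangent at (6, 22): λ = (3·6² + 5)/(2·22) ≡ 21/21. 21⁻¹ ≡ 11 (mod 23), so λ ≡ 21·11 ≡ 1.
  x = λ² - 6 - 6 = 1 - 12 ≡ 12; y = λ·(6 - 12) - 22 ≡ 18. → (12, 18)

(12, 18)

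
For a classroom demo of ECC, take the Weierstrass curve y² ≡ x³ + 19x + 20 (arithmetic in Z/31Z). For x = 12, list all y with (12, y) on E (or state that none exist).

x³ + 19x + 20 = 1976 ≡ 23 (mod 31).
23 is a non-residue mod 31; no y exists.

none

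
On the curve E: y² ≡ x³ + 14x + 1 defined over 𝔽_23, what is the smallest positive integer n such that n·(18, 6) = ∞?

2P: tangent at (18, 6): λ = (3·18² + 14)/(2·6) ≡ 20/12. 12⁻¹ ≡ 2 (mod 23), so λ ≡ 20·2 ≡ 17.
  x = λ² - 18 - 18 = 289 - 36 ≡ 0; y = λ·(18 - 0) - 6 ≡ 1. → (0, 1)
3P: (0, 1) + (18, 6). λ = (6 - 1)/(18 - 0) ≡ 5/18 mod 23. 18⁻¹ ≡ 9 (mod 23) since 18·9 = 162 ≡ 1, so λ ≡ 22.
  x = λ² - 0 - 18 = 484 - 18 ≡ 6; y = λ·(0 - 6) - 1 ≡ 5. → (6, 5)
4P: (6, 5) + (18, 6). λ = (6 - 5)/(18 - 6) ≡ 1/12 mod 23. 12⁻¹ ≡ 2 (mod 23), so λ ≡ 2.
  x = λ² - 6 - 18 = 4 - 24 ≡ 3; y = λ·(6 - 3) - 5 ≡ 1. → (3, 1)
5P: (3, 1) + (18, 6). λ = (6 - 1)/(18 - 3) ≡ 5/15 mod 23. 15⁻¹ ≡ 20 (mod 23), so λ ≡ 8.
  x = λ² - 3 - 18 = 64 - 21 ≡ 20; y = λ·(3 - 20) - 1 ≡ 1. → (20, 1)
6P: (20, 1) + (18, 6). λ = (6 - 1)/(18 - 20) ≡ 5/21 mod 23. 21⁻¹ ≡ 11 (mod 23), so λ ≡ 9.
  x = λ² - 20 - 18 = 81 - 38 ≡ 20; y = λ·(20 - 20) - 1 ≡ 22. → (20, 22)
7P: (20, 22) + (18, 6). λ = (6 - 22)/(18 - 20) ≡ 7/21 mod 23. 21⁻¹ ≡ 11 (mod 23) since 21·11 = 231 ≡ 1, so λ ≡ 8.
  x = λ² - 20 - 18 = 64 - 38 ≡ 3; y = λ·(20 - 3) - 22 ≡ 22. → (3, 22)
8P: (3, 22) + (18, 6). λ = (6 - 22)/(18 - 3) ≡ 7/15 mod 23. 15⁻¹ ≡ 20 (mod 23), so λ ≡ 2.
  x = λ² - 3 - 18 = 4 - 21 ≡ 6; y = λ·(3 - 6) - 22 ≡ 18. → (6, 18)
9P: (6, 18) + (18, 6). λ = (6 - 18)/(18 - 6) ≡ 11/12 mod 23. 12⁻¹ ≡ 2 (mod 23), so λ ≡ 22.
  x = λ² - 6 - 18 = 484 - 24 ≡ 0; y = λ·(6 - 0) - 18 ≡ 22. → (0, 22)
10P: (0, 22) + (18, 6). λ = (6 - 22)/(18 - 0) ≡ 7/18 mod 23. 18⁻¹ ≡ 9 (mod 23) since 18·9 = 162 ≡ 1, so λ ≡ 17.
  x = λ² - 0 - 18 = 289 - 18 ≡ 18; y = λ·(0 - 18) - 22 ≡ 17. → (18, 17)
11P: (18, 17) + (18, 6): same x and y₁ ≡ -y₂, so the sum is ∞.
11P = ∞, so the order is 11.

11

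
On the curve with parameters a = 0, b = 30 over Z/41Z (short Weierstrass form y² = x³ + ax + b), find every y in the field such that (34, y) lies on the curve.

x³ + 0x + 30 = 39334 ≡ 15 (mod 41).
15 is a non-residue mod 41; no y exists.

none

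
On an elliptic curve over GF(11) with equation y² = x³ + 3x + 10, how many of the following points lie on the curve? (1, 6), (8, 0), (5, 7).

1

(1, 6): 6² ≡ 3, rhs ≡ 3 → on.
(8, 0): 0² ≡ 0, rhs ≡ 7 → off.
(5, 7): 7² ≡ 5, rhs ≡ 7 → off.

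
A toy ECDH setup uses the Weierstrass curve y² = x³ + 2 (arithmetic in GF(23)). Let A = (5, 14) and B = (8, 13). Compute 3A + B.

First 3A:
Repeated addition: build up to 3A.
2A: tangent at (5, 14): λ = (3·5² + 0)/(2·14) ≡ 6/5. 5⁻¹ ≡ 14 (mod 23) since 5·14 = 70 ≡ 1, so λ ≡ 6·14 ≡ 15.
  x = λ² - 5 - 5 = 225 - 10 ≡ 8; y = λ·(5 - 8) - 14 ≡ 10. → (8, 10)
3A: (8, 10) + (5, 14). λ = (14 - 10)/(5 - 8) ≡ 4/20 mod 23. 20⁻¹ ≡ 15 (mod 23) since 20·15 = 300 ≡ 1, so λ ≡ 14.
  x = λ² - 8 - 5 = 196 - 13 ≡ 22; y = λ·(8 - 22) - 10 ≡ 1. → (22, 1)
3A = (22, 1).
Finally 3A + B:
(22, 1) + (8, 13). λ = (13 - 1)/(8 - 22) ≡ 12/9 mod 23. 9⁻¹ ≡ 18 (mod 23), so λ ≡ 9.
  x = λ² - 22 - 8 = 81 - 30 ≡ 5; y = λ·(22 - 5) - 1 ≡ 14. → (5, 14)

(5, 14)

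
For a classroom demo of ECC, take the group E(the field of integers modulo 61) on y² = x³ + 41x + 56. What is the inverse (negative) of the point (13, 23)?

(13, 38)

-(13, 23) = (13, -23 mod 61) = (13, 38).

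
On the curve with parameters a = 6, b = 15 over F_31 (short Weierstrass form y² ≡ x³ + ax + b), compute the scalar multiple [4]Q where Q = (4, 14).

Double-and-add on 4 = (100)₂. Start with Q = (4, 14) for the leading 1-bit.
double: tangent at (4, 14): λ = (3·4² + 6)/(2·14) ≡ 23/28. 28⁻¹ ≡ 10 (mod 31), so λ ≡ 23·10 ≡ 13.
  x = λ² - 4 - 4 = 169 - 8 ≡ 6; y = λ·(4 - 6) - 14 ≡ 22. → (6, 22)
double: tangent at (6, 22): λ = (3·6² + 6)/(2·22) ≡ 21/13. 13⁻¹ ≡ 12 (mod 31), so λ ≡ 21·12 ≡ 4.
  x = λ² - 6 - 6 = 16 - 12 ≡ 4; y = λ·(6 - 4) - 22 ≡ 17. → (4, 17)

(4, 17)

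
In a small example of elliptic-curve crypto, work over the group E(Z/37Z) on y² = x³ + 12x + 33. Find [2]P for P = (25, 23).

tangent at (25, 23): λ = (3·25² + 12)/(2·23) ≡ 0/9. 9⁻¹ ≡ 33 (mod 37), so λ ≡ 0·33 ≡ 0.
  x = λ² - 25 - 25 = 0 - 50 ≡ 24; y = λ·(25 - 24) - 23 ≡ 14. → (24, 14)

(24, 14)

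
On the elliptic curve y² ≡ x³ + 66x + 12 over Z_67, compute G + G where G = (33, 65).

tangent at (33, 65): λ = (3·33² + 66)/(2·65) ≡ 50/63. 63⁻¹ ≡ 50 (mod 67), so λ ≡ 50·50 ≡ 21.
  x = λ² - 33 - 33 = 441 - 66 ≡ 40; y = λ·(33 - 40) - 65 ≡ 56. → (40, 56)

(40, 56)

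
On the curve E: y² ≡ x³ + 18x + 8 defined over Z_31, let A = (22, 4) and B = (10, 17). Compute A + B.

(9, 0)

(22, 4) + (10, 17). λ = (17 - 4)/(10 - 22) ≡ 13/19 mod 31. 19⁻¹ ≡ 18 (mod 31) since 19·18 = 342 ≡ 1, so λ ≡ 17.
  x = λ² - 22 - 10 = 289 - 32 ≡ 9; y = λ·(22 - 9) - 4 ≡ 0. → (9, 0)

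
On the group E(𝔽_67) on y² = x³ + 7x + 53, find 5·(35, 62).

Write P = (35, 62).
Double-and-add on 5 = (101)₂. Start with P = (35, 62) for the leading 1-bit.
double: tangent at (35, 62): λ = (3·35² + 7)/(2·62) ≡ 64/57. 57⁻¹ ≡ 20 (mod 67), so λ ≡ 64·20 ≡ 7.
  x = λ² - 35 - 35 = 49 - 70 ≡ 46; y = λ·(35 - 46) - 62 ≡ 62. → (46, 62)
double: tangent at (46, 62): λ = (3·46² + 7)/(2·62) ≡ 57/57. 57⁻¹ ≡ 20 (mod 67) since 57·20 = 1140 ≡ 1, so λ ≡ 57·20 ≡ 1.
  x = λ² - 46 - 46 = 1 - 92 ≡ 43; y = λ·(46 - 43) - 62 ≡ 8. → (43, 8)
add P: (43, 8) + (35, 62). λ = (62 - 8)/(35 - 43) ≡ 54/59 mod 67. 59⁻¹ ≡ 25 (mod 67), so λ ≡ 10.
  x = λ² - 43 - 35 = 100 - 78 ≡ 22; y = λ·(43 - 22) - 8 ≡ 1. → (22, 1)

(22, 1)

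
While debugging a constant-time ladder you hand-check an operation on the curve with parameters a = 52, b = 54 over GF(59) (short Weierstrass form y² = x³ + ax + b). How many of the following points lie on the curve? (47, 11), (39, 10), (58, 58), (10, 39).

(47, 11): 11² ≡ 3, rhs ≡ 3 → on.
(39, 10): 10² ≡ 41, rhs ≡ 41 → on.
(58, 58): 58² ≡ 1, rhs ≡ 1 → on.
(10, 39): 39² ≡ 46, rhs ≡ 40 → off.

3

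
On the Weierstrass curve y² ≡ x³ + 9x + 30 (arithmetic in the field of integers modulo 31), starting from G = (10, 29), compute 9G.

Double-and-add on 9 = (1001)₂. Start with G = (10, 29) for the leading 1-bit.
double: tangent at (10, 29): λ = (3·10² + 9)/(2·29) ≡ 30/27. 27⁻¹ ≡ 23 (mod 31) since 27·23 = 621 ≡ 1, so λ ≡ 30·23 ≡ 8.
  x = λ² - 10 - 10 = 64 - 20 ≡ 13; y = λ·(10 - 13) - 29 ≡ 9. → (13, 9)
double: tangent at (13, 9): λ = (3·13² + 9)/(2·9) ≡ 20/18. 18⁻¹ ≡ 19 (mod 31), so λ ≡ 20·19 ≡ 8.
  x = λ² - 13 - 13 = 64 - 26 ≡ 7; y = λ·(13 - 7) - 9 ≡ 8. → (7, 8)
double: tangent at (7, 8): λ = (3·7² + 9)/(2·8) ≡ 1/16. 16⁻¹ ≡ 2 (mod 31), so λ ≡ 1·2 ≡ 2.
  x = λ² - 7 - 7 = 4 - 14 ≡ 21; y = λ·(7 - 21) - 8 ≡ 26. → (21, 26)
add G: (21, 26) + (10, 29). λ = (29 - 26)/(10 - 21) ≡ 3/20 mod 31. 20⁻¹ ≡ 14 (mod 31), so λ ≡ 11.
  x = λ² - 21 - 10 = 121 - 31 ≡ 28; y = λ·(21 - 28) - 26 ≡ 21. → (28, 21)

(28, 21)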